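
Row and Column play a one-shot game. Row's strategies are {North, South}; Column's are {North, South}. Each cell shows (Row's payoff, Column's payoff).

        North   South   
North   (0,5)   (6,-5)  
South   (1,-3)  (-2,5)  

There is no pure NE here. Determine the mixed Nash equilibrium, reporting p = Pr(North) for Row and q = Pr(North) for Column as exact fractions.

Each player's mixing probability is pinned down by making the *other* player indifferent.
Column indifferent between North and South: p·5 + (1−p)·(-3) = p·(-5) + (1−p)·5 ⟹ (-3) + 8p = 5 + (-10)p ⟹ p = 4/9.
Row indifferent between North and South: q·0 + (1−q)·6 = q·1 + (1−q)·(-2) ⟹ 6 + (-6)q = (-2) + 3q ⟹ q = 8/9.

p = 4/9, q = 8/9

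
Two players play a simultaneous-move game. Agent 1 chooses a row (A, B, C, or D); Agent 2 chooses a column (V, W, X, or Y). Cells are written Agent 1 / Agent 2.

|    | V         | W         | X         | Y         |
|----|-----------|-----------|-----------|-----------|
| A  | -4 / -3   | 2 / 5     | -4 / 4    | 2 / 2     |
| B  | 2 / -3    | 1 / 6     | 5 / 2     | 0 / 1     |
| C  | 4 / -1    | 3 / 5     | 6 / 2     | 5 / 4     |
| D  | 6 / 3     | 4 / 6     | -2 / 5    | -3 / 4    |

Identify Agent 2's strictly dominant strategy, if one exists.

A strategy is strictly dominant if it gives Agent 2 a strictly higher payoff than every other strategy, against every choice by the opponent.
W strictly dominates: vs A: 5 > each of {-3, 4, 2}; vs B: 6 > each of {-3, 2, 1}; vs C: 5 > each of {-1, 2, 4}; vs D: 6 > each of {3, 5, 4}.

W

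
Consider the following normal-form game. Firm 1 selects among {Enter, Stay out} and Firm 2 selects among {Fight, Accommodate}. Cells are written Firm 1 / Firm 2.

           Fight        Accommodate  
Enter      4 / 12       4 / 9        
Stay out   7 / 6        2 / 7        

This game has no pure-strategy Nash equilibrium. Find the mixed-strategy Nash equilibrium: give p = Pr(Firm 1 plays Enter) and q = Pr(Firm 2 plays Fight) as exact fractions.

p = 1/4, q = 2/5

Each player's mixing probability is pinned down by making the *other* player indifferent.
Firm 2 indifferent between Fight and Accommodate: p·12 + (1−p)·6 = p·9 + (1−p)·7 ⟹ 6 + 6p = 7 + 2p ⟹ p = 1/4.
Firm 1 indifferent between Enter and Stay out: q·4 + (1−q)·4 = q·7 + (1−q)·2 ⟹ 4 + 0q = 2 + 5q ⟹ q = 2/5.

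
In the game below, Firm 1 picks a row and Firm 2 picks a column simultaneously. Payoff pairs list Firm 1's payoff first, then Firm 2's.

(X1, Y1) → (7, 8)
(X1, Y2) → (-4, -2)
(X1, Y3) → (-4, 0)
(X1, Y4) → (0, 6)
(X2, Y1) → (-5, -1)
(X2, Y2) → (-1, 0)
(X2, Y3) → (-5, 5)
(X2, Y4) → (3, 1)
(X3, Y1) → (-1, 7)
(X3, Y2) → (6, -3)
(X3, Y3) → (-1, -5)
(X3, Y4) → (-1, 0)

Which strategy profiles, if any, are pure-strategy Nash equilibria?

(X1, Y1)

A profile is a Nash equilibrium when each player is best-responding to the other.
Firm 1's best responses — vs Y1: X1 (payoff 7); vs Y2: X3 (payoff 6); vs Y3: X3 (payoff -1); vs Y4: X2 (payoff 3).
Firm 2's best responses — vs X1: Y1 (payoff 8); vs X2: Y3 (payoff 5); vs X3: Y1 (payoff 7).
The only mutual best response is (X1, Y1); neither player gains by switching there.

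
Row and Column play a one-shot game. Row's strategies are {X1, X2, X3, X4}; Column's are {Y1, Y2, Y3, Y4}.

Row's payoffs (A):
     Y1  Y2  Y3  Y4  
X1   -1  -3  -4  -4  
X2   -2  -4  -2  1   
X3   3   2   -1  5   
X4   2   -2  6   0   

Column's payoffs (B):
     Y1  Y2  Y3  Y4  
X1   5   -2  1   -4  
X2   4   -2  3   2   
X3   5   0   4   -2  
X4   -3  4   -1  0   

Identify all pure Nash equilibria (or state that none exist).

Find each player's best response to every opponent strategy; NE are the intersections.
Row's best responses — vs Y1: X3 (payoff 3); vs Y2: X3 (payoff 2); vs Y3: X4 (payoff 6); vs Y4: X3 (payoff 5).
Column's best responses — vs X1: Y1 (payoff 5); vs X2: Y1 (payoff 4); vs X3: Y1 (payoff 5); vs X4: Y2 (payoff 4).
The only mutual best response is (X3, Y1); neither player gains by switching there.

(X3, Y1)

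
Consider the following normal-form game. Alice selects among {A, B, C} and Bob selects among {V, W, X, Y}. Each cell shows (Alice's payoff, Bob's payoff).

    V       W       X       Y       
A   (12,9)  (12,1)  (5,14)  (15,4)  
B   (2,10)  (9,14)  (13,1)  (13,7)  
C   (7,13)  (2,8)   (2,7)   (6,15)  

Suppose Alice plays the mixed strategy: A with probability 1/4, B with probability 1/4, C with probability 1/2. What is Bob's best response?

V

Compute Bob's expected payoff from each pure strategy against the given mix.
V: (1/4)·9 + (1/4)·10 + (1/2)·13 = 45/4
W: (1/4)·1 + (1/4)·14 + (1/2)·8 = 31/4
X: (1/4)·14 + (1/4)·1 + (1/2)·7 = 29/4
Y: (1/4)·4 + (1/4)·7 + (1/2)·15 = 41/4
Highest expected payoff is 45/4, from V.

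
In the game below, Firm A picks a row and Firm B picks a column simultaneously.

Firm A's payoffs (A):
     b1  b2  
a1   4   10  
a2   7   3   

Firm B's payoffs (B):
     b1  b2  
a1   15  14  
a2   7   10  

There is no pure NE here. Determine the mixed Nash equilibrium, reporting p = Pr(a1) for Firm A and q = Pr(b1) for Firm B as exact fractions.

Each player's mixing probability is pinned down by making the *other* player indifferent.
Firm B indifferent between b1 and b2: p·15 + (1−p)·7 = p·14 + (1−p)·10 ⟹ 7 + 8p = 10 + 4p ⟹ p = 3/4.
Firm A indifferent between a1 and a2: q·4 + (1−q)·10 = q·7 + (1−q)·3 ⟹ 10 + (-6)q = 3 + 4q ⟹ q = 7/10.

p = 3/4, q = 7/10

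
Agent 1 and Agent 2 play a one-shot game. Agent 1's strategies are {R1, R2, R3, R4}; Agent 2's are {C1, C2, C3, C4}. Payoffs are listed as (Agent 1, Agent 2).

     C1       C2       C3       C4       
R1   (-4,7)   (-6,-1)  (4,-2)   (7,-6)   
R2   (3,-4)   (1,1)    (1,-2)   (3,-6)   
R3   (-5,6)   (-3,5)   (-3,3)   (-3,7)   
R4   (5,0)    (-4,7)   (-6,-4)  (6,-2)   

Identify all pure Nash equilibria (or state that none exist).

A profile is a Nash equilibrium when each player is best-responding to the other.
Agent 1's best responses — vs C1: R4 (payoff 5); vs C2: R2 (payoff 1); vs C3: R1 (payoff 4); vs C4: R1 (payoff 7).
Agent 2's best responses — vs R1: C1 (payoff 7); vs R2: C2 (payoff 1); vs R3: C4 (payoff 7); vs R4: C2 (payoff 7).
The only mutual best response is (R2, C2); neither player gains by switching there.

(R2, C2)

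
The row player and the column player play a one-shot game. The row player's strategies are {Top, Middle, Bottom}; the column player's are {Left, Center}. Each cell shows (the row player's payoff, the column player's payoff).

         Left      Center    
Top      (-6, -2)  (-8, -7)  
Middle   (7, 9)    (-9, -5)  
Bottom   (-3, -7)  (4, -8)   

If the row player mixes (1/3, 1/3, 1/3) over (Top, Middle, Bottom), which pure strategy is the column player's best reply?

Left

Compute the column player's expected payoff from each pure strategy against the given mix.
Left: (1/3)·(-2) + (1/3)·9 + (1/3)·(-7) = 0
Center: (1/3)·(-7) + (1/3)·(-5) + (1/3)·(-8) = -20/3
Highest expected payoff is 0, from Left.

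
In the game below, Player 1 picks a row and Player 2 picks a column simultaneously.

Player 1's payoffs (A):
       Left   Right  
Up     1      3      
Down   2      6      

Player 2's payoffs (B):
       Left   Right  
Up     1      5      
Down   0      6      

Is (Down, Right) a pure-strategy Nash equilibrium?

Holding Player 2 at Right: Player 1 gets 6 from Down, versus 3 from Up. No profitable deviation for Player 1.
Holding Player 1 at Down: Player 2 gets 6 from Right, versus 0 from Left. No profitable deviation for Player 2 either.

Yes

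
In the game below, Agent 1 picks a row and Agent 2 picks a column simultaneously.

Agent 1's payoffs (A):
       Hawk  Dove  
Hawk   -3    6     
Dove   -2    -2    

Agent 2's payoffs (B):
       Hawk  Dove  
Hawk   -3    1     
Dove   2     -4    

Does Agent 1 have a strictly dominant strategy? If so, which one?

A strategy is strictly dominant if it gives Agent 1 a strictly higher payoff than every other strategy, against every choice by the opponent.
Hawk is not dominant: against Hawk, Dove gives -2 > -3.
Dove is not dominant: against Dove, Hawk gives 6 > -2.
No single strategy is best against every opponent action.

No strictly dominant strategy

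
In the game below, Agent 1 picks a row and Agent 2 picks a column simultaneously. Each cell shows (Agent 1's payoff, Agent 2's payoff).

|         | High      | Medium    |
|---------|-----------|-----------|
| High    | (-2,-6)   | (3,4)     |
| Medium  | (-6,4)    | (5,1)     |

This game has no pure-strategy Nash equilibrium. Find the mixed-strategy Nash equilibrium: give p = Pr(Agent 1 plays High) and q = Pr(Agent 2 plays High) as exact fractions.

Each player's mixing probability is pinned down by making the *other* player indifferent.
Agent 2 indifferent between High and Medium: p·(-6) + (1−p)·4 = p·4 + (1−p)·1 ⟹ 4 + (-10)p = 1 + 3p ⟹ p = 3/13.
Agent 1 indifferent between High and Medium: q·(-2) + (1−q)·3 = q·(-6) + (1−q)·5 ⟹ 3 + (-5)q = 5 + (-11)q ⟹ q = 1/3.

p = 3/13, q = 1/3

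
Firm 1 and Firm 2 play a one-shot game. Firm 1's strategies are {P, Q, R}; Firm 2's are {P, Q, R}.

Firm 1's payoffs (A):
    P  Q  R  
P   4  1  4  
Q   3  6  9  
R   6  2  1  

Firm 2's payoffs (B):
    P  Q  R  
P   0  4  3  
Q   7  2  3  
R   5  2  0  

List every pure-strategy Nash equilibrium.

(R, P)

A profile is a Nash equilibrium when each player is best-responding to the other.
Firm 1's best responses — vs P: R (payoff 6); vs Q: Q (payoff 6); vs R: Q (payoff 9).
Firm 2's best responses — vs P: Q (payoff 4); vs Q: P (payoff 7); vs R: P (payoff 5).
The only mutual best response is (R, P); neither player gains by switching there.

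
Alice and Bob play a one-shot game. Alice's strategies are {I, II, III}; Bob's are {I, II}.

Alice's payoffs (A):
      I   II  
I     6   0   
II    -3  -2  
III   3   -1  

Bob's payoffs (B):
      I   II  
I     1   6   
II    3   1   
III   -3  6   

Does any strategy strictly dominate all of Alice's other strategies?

I

Check whether one of Alice's strategies beats all alternatives regardless of what the opponent does.
I strictly dominates: vs I: 6 > each of {-3, 3}; vs II: 0 > each of {-2, -1}.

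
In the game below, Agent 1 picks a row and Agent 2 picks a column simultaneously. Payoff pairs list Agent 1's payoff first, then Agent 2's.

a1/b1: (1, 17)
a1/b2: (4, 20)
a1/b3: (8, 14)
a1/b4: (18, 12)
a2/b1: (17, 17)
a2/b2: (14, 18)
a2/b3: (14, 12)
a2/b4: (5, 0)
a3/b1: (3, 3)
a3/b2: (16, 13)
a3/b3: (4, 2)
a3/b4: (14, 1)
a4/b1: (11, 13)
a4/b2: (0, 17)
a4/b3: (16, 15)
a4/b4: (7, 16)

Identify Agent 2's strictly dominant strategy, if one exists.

A strategy is strictly dominant if it gives Agent 2 a strictly higher payoff than every other strategy, against every choice by the opponent.
b2 strictly dominates: vs a1: 20 > each of {17, 14, 12}; vs a2: 18 > each of {17, 12, 0}; vs a3: 13 > each of {3, 2, 1}; vs a4: 17 > each of {13, 15, 16}.

b2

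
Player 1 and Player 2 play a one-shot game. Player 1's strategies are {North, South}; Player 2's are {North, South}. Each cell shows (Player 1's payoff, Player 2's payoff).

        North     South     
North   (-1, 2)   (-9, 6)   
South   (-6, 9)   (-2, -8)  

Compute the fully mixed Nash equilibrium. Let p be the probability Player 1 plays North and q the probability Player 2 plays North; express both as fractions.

p = 17/21, q = 7/12

In a mixed NE each player is indifferent between their pure strategies, so the opponent's mix sets the indifference.
Player 2 indifferent between North and South: p·2 + (1−p)·9 = p·6 + (1−p)·(-8) ⟹ 9 + (-7)p = (-8) + 14p ⟹ p = 17/21.
Player 1 indifferent between North and South: q·(-1) + (1−q)·(-9) = q·(-6) + (1−q)·(-2) ⟹ (-9) + 8q = (-2) + (-4)q ⟹ q = 7/12.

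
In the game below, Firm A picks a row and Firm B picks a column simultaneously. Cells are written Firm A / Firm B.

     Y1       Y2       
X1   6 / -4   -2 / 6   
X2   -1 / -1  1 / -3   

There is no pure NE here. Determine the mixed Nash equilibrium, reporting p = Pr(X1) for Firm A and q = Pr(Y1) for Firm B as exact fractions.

In a mixed NE each player is indifferent between their pure strategies, so the opponent's mix sets the indifference.
Firm B indifferent between Y1 and Y2: p·(-4) + (1−p)·(-1) = p·6 + (1−p)·(-3) ⟹ (-1) + (-3)p = (-3) + 9p ⟹ p = 1/6.
Firm A indifferent between X1 and X2: q·6 + (1−q)·(-2) = q·(-1) + (1−q)·1 ⟹ (-2) + 8q = 1 + (-2)q ⟹ q = 3/10.

p = 1/6, q = 3/10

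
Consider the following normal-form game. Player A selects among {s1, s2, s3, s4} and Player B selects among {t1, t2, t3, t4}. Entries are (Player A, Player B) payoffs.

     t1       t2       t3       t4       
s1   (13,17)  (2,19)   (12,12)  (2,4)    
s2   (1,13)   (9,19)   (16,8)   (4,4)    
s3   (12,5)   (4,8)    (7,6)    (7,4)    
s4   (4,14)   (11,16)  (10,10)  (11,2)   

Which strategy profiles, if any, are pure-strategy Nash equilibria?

(s4, t2)

Find each player's best response to every opponent strategy; NE are the intersections.
Player A's best responses — vs t1: s1 (payoff 13); vs t2: s4 (payoff 11); vs t3: s2 (payoff 16); vs t4: s4 (payoff 11).
Player B's best responses — vs s1: t2 (payoff 19); vs s2: t2 (payoff 19); vs s3: t2 (payoff 8); vs s4: t2 (payoff 16).
The only mutual best response is (s4, t2); neither player gains by switching there.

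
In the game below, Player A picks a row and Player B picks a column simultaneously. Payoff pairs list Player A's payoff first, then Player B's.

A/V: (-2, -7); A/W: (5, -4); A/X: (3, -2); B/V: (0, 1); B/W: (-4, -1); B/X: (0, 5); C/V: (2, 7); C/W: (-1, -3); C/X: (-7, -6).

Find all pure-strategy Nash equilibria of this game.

(A, X) and (C, V)

Find each player's best response to every opponent strategy; NE are the intersections.
Player A's best responses — vs V: C (payoff 2); vs W: A (payoff 5); vs X: A (payoff 3).
Player B's best responses — vs A: X (payoff -2); vs B: X (payoff 5); vs C: V (payoff 7).
Mutual best responses occur at (A, X) and (C, V); at each, neither player gains by switching.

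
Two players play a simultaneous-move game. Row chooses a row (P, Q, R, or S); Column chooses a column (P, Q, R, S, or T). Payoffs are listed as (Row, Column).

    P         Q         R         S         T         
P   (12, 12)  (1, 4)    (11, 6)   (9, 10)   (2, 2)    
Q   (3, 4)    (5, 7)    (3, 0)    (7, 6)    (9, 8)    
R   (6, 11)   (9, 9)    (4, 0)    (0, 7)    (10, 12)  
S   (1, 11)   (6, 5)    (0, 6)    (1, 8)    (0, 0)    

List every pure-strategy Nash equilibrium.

(P, P) and (R, T)

Check mutual best responses: a cell is a NE iff neither player can gain by unilaterally deviating.
Row's best responses — vs P: P (payoff 12); vs Q: R (payoff 9); vs R: P (payoff 11); vs S: P (payoff 9); vs T: R (payoff 10).
Column's best responses — vs P: P (payoff 12); vs Q: T (payoff 8); vs R: T (payoff 12); vs S: P (payoff 11).
Mutual best responses occur at (P, P) and (R, T); at each, neither player gains by switching.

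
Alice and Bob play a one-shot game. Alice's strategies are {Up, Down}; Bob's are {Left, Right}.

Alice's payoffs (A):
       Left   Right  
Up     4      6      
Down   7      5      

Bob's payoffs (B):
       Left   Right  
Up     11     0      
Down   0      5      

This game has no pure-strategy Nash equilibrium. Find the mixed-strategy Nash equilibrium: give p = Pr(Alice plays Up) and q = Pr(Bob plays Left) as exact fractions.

Each player's mixing probability is pinned down by making the *other* player indifferent.
Bob indifferent between Left and Right: p·11 + (1−p)·0 = p·0 + (1−p)·5 ⟹ 0 + 11p = 5 + (-5)p ⟹ p = 5/16.
Alice indifferent between Up and Down: q·4 + (1−q)·6 = q·7 + (1−q)·5 ⟹ 6 + (-2)q = 5 + 2q ⟹ q = 1/4.

p = 5/16, q = 1/4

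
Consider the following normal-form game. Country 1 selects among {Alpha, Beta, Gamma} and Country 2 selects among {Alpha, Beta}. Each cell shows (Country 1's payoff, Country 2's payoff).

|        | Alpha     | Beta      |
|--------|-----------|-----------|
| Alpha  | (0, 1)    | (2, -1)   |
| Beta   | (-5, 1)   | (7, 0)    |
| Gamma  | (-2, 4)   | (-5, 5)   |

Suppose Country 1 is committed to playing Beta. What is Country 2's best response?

Alpha

With Country 1 fixed at Beta, Country 2's payoffs are: Alpha → 1, Beta → 0.
The maximum is 1, achieved by Alpha.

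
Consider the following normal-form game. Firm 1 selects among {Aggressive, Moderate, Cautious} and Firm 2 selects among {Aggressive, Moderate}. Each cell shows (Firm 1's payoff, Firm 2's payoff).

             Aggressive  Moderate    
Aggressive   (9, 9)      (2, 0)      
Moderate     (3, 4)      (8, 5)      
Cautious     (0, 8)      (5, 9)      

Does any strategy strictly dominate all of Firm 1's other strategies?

No strictly dominant strategy

Check whether one of Firm 1's strategies beats all alternatives regardless of what the opponent does.
Aggressive is not dominant: against Moderate, Moderate gives 8 > 2.
Moderate is not dominant: against Aggressive, Aggressive gives 9 > 3.
Cautious is not dominant: against Aggressive, Aggressive gives 9 > 0.
No single strategy is best against every opponent action.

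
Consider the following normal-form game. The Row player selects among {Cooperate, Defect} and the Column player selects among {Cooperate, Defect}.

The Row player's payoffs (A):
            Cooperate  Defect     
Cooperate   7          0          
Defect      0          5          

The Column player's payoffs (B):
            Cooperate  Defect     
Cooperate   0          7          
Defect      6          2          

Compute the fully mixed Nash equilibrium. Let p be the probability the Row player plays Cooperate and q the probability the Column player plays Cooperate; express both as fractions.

p = 4/11, q = 5/12

Each player's mixing probability is pinned down by making the *other* player indifferent.
The Column player indifferent between Cooperate and Defect: p·0 + (1−p)·6 = p·7 + (1−p)·2 ⟹ 6 + (-6)p = 2 + 5p ⟹ p = 4/11.
The Row player indifferent between Cooperate and Defect: q·7 + (1−q)·0 = q·0 + (1−q)·5 ⟹ 0 + 7q = 5 + (-5)q ⟹ q = 5/12.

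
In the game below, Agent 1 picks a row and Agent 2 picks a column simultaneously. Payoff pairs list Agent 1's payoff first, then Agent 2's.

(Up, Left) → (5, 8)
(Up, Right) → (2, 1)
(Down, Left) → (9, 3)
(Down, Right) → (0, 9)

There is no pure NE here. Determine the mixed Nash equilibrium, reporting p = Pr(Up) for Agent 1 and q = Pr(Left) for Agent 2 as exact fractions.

Each player's mixing probability is pinned down by making the *other* player indifferent.
Agent 2 indifferent between Left and Right: p·8 + (1−p)·3 = p·1 + (1−p)·9 ⟹ 3 + 5p = 9 + (-8)p ⟹ p = 6/13.
Agent 1 indifferent between Up and Down: q·5 + (1−q)·2 = q·9 + (1−q)·0 ⟹ 2 + 3q = 0 + 9q ⟹ q = 1/3.

p = 6/13, q = 1/3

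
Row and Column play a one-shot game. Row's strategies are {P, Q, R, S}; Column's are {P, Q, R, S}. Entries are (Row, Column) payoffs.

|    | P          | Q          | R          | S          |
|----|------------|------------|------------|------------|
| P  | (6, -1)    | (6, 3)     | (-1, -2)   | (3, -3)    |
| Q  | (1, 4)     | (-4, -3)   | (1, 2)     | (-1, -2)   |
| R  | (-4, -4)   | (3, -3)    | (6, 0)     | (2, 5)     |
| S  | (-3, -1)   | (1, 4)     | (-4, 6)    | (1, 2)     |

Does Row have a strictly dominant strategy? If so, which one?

A strategy is strictly dominant if it gives Row a strictly higher payoff than every other strategy, against every choice by the opponent.
P is not dominant: against R, Q gives 1 > -1.
Q is not dominant: against P, P gives 6 > 1.
R is not dominant: against P, P gives 6 > -4.
S is not dominant: against P, P gives 6 > -3.
No single strategy is best against every opponent action.

None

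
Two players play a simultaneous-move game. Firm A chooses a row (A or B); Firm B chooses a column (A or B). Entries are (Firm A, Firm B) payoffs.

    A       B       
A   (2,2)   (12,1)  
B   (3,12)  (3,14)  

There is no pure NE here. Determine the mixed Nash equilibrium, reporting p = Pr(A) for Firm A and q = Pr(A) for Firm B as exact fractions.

In a mixed NE each player is indifferent between their pure strategies, so the opponent's mix sets the indifference.
Firm B indifferent between A and B: p·2 + (1−p)·12 = p·1 + (1−p)·14 ⟹ 12 + (-10)p = 14 + (-13)p ⟹ p = 2/3.
Firm A indifferent between A and B: q·2 + (1−q)·12 = q·3 + (1−q)·3 ⟹ 12 + (-10)q = 3 + 0q ⟹ q = 9/10.

p = 2/3, q = 9/10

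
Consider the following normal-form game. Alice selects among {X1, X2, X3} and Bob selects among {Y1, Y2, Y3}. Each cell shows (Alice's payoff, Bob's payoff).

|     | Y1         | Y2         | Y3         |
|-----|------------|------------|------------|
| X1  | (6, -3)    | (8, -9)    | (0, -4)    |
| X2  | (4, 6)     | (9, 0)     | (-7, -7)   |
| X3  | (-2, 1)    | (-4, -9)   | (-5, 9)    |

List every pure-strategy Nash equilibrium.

Check mutual best responses: a cell is a NE iff neither player can gain by unilaterally deviating.
Alice's best responses — vs Y1: X1 (payoff 6); vs Y2: X2 (payoff 9); vs Y3: X1 (payoff 0).
Bob's best responses — vs X1: Y1 (payoff -3); vs X2: Y1 (payoff 6); vs X3: Y3 (payoff 9).
The only mutual best response is (X1, Y1); neither player gains by switching there.

(X1, Y1)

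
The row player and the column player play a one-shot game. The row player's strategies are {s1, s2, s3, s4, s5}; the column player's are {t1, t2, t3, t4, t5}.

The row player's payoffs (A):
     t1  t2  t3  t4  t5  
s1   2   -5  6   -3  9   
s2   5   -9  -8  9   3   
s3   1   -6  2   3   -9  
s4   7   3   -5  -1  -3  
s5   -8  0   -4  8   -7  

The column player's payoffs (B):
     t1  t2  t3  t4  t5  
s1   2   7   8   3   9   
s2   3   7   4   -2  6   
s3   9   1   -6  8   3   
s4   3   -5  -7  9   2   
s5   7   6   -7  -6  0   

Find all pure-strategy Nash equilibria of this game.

(s1, t5)

Find each player's best response to every opponent strategy; NE are the intersections.
The row player's best responses — vs t1: s4 (payoff 7); vs t2: s4 (payoff 3); vs t3: s1 (payoff 6); vs t4: s2 (payoff 9); vs t5: s1 (payoff 9).
The column player's best responses — vs s1: t5 (payoff 9); vs s2: t2 (payoff 7); vs s3: t1 (payoff 9); vs s4: t4 (payoff 9); vs s5: t1 (payoff 7).
The only mutual best response is (s1, t5); neither player gains by switching there.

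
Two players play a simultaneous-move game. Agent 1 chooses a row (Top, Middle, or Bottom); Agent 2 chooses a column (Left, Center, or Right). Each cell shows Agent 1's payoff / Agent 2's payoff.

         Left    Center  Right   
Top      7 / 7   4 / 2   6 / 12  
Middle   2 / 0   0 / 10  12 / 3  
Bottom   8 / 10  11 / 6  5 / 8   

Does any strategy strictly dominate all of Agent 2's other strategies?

No strictly dominant strategy

A strategy is strictly dominant if it gives Agent 2 a strictly higher payoff than every other strategy, against every choice by the opponent.
Left is not dominant: against Top, Right gives 12 > 7.
Center is not dominant: against Top, Left gives 7 > 2.
Right is not dominant: against Middle, Center gives 10 > 3.
No single strategy is best against every opponent action.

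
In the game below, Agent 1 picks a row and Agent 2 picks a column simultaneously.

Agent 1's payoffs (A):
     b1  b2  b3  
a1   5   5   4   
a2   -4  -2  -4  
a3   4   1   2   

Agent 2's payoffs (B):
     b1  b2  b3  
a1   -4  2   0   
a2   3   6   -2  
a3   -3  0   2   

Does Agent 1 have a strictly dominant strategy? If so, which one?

A strategy is strictly dominant if it gives Agent 1 a strictly higher payoff than every other strategy, against every choice by the opponent.
a1 strictly dominates: vs b1: 5 > each of {-4, 4}; vs b2: 5 > each of {-2, 1}; vs b3: 4 > each of {-4, 2}.

a1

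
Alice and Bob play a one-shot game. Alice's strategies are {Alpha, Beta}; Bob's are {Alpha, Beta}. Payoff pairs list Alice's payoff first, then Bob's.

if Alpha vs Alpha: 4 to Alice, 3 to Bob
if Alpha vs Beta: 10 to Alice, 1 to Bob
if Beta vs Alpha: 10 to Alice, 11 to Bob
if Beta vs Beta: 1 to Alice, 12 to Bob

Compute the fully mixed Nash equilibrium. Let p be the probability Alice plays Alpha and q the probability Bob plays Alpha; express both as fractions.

p = 1/3, q = 3/5

In a mixed NE each player is indifferent between their pure strategies, so the opponent's mix sets the indifference.
Bob indifferent between Alpha and Beta: p·3 + (1−p)·11 = p·1 + (1−p)·12 ⟹ 11 + (-8)p = 12 + (-11)p ⟹ p = 1/3.
Alice indifferent between Alpha and Beta: q·4 + (1−q)·10 = q·10 + (1−q)·1 ⟹ 10 + (-6)q = 1 + 9q ⟹ q = 3/5.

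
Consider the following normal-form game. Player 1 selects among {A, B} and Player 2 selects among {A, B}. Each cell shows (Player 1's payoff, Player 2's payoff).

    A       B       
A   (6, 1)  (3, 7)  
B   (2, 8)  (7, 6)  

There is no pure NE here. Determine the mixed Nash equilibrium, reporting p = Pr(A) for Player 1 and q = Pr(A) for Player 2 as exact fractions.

In a mixed NE each player is indifferent between their pure strategies, so the opponent's mix sets the indifference.
Player 2 indifferent between A and B: p·1 + (1−p)·8 = p·7 + (1−p)·6 ⟹ 8 + (-7)p = 6 + 1p ⟹ p = 1/4.
Player 1 indifferent between A and B: q·6 + (1−q)·3 = q·2 + (1−q)·7 ⟹ 3 + 3q = 7 + (-5)q ⟹ q = 1/2.

p = 1/4, q = 1/2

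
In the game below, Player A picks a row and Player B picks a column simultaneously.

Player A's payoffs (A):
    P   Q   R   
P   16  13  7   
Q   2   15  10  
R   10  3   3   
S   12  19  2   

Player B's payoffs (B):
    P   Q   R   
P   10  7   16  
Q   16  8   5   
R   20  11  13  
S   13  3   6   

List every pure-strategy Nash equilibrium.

There is no pure-strategy Nash equilibrium

A profile is a Nash equilibrium when each player is best-responding to the other.
Player A's best responses — vs P: P (payoff 16); vs Q: S (payoff 19); vs R: Q (payoff 10).
Player B's best responses — vs P: R (payoff 16); vs Q: P (payoff 16); vs R: P (payoff 20); vs S: P (payoff 13).
No cell has both players best-responding. For instance, Player A's best reply to R is Q, but against Q Player B prefers P over R.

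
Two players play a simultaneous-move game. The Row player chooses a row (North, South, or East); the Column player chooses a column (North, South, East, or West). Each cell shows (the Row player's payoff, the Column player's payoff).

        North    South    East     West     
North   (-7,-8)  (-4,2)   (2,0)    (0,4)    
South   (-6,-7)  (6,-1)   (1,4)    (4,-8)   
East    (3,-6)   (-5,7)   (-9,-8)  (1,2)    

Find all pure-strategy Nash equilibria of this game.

None

A profile is a Nash equilibrium when each player is best-responding to the other.
The Row player's best responses — vs North: East (payoff 3); vs South: South (payoff 6); vs East: North (payoff 2); vs West: South (payoff 4).
The Column player's best responses — vs North: West (payoff 4); vs South: East (payoff 4); vs East: South (payoff 7).
No cell has both players best-responding. For instance, the Row player's best reply to South is South, but against South the Column player prefers East over South.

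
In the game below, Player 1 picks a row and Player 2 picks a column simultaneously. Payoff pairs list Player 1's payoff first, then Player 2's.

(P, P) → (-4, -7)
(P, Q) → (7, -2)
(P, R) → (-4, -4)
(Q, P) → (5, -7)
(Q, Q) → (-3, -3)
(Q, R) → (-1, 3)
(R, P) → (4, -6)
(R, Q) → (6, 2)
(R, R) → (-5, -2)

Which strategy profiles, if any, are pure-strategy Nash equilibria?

(P, Q) and (Q, R)

A profile is a Nash equilibrium when each player is best-responding to the other.
Player 1's best responses — vs P: Q (payoff 5); vs Q: P (payoff 7); vs R: Q (payoff -1).
Player 2's best responses — vs P: Q (payoff -2); vs Q: R (payoff 3); vs R: Q (payoff 2).
Mutual best responses occur at (P, Q) and (Q, R); at each, neither player gains by switching.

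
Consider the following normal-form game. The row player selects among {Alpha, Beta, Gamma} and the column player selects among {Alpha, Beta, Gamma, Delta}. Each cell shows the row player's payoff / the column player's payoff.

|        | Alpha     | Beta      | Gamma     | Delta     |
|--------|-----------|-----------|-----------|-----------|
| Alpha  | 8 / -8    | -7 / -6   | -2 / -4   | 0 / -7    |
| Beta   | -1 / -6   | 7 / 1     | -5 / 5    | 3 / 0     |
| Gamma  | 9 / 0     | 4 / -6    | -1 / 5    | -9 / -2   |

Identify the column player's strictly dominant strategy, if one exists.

Check whether one of the column player's strategies beats all alternatives regardless of what the opponent does.
Gamma strictly dominates: vs Alpha: -4 > each of {-8, -6, -7}; vs Beta: 5 > each of {-6, 1, 0}; vs Gamma: 5 > each of {0, -6, -2}.

Gamma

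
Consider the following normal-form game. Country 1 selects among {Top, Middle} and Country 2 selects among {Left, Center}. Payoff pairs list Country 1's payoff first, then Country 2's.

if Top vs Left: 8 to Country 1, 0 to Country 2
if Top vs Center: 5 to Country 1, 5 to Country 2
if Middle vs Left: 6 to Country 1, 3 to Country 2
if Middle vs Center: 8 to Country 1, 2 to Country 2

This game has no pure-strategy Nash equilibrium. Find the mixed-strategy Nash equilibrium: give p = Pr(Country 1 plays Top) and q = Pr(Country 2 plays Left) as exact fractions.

p = 1/6, q = 3/5

In a mixed NE each player is indifferent between their pure strategies, so the opponent's mix sets the indifference.
Country 2 indifferent between Left and Center: p·0 + (1−p)·3 = p·5 + (1−p)·2 ⟹ 3 + (-3)p = 2 + 3p ⟹ p = 1/6.
Country 1 indifferent between Top and Middle: q·8 + (1−q)·5 = q·6 + (1−q)·8 ⟹ 5 + 3q = 8 + (-2)q ⟹ q = 3/5.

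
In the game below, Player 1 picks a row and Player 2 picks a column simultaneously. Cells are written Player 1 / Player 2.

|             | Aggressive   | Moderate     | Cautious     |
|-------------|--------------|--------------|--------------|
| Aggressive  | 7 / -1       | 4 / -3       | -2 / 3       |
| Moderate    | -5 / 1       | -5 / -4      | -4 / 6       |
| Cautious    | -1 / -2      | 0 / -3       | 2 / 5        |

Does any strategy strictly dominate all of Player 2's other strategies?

Check whether one of Player 2's strategies beats all alternatives regardless of what the opponent does.
Cautious strictly dominates: vs Aggressive: 3 > each of {-1, -3}; vs Moderate: 6 > each of {1, -4}; vs Cautious: 5 > each of {-2, -3}.

Cautious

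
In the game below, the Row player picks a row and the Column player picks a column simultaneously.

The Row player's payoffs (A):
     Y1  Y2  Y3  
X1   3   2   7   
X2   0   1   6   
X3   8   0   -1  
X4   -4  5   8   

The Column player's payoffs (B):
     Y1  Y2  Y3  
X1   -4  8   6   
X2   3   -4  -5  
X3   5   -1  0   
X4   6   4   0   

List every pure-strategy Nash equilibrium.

(X3, Y1)

Find each player's best response to every opponent strategy; NE are the intersections.
The Row player's best responses — vs Y1: X3 (payoff 8); vs Y2: X4 (payoff 5); vs Y3: X4 (payoff 8).
The Column player's best responses — vs X1: Y2 (payoff 8); vs X2: Y1 (payoff 3); vs X3: Y1 (payoff 5); vs X4: Y1 (payoff 6).
The only mutual best response is (X3, Y1); neither player gains by switching there.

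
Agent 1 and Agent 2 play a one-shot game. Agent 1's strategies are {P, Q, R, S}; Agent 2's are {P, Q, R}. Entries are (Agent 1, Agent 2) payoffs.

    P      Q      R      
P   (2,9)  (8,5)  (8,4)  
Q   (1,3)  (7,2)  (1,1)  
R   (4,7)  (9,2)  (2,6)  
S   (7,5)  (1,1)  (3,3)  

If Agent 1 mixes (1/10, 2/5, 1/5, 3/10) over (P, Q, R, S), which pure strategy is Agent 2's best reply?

P

Agent 2's best reply maximizes expected payoff against the mix.
P: (1/10)·9 + (2/5)·3 + (1/5)·7 + (3/10)·5 = 5
Q: (1/10)·5 + (2/5)·2 + (1/5)·2 + (3/10)·1 = 2
R: (1/10)·4 + (2/5)·1 + (1/5)·6 + (3/10)·3 = 29/10
Highest expected payoff is 5, from P.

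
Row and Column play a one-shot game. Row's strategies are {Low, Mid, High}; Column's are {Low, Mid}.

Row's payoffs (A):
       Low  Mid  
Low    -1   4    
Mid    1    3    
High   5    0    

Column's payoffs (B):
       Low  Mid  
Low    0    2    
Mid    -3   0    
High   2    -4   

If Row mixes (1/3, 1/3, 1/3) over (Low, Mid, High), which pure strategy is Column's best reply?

Compute Column's expected payoff from each pure strategy against the given mix.
Low: (1/3)·0 + (1/3)·(-3) + (1/3)·2 = -1/3
Mid: (1/3)·2 + (1/3)·0 + (1/3)·(-4) = -2/3
Highest expected payoff is -1/3, from Low.

Low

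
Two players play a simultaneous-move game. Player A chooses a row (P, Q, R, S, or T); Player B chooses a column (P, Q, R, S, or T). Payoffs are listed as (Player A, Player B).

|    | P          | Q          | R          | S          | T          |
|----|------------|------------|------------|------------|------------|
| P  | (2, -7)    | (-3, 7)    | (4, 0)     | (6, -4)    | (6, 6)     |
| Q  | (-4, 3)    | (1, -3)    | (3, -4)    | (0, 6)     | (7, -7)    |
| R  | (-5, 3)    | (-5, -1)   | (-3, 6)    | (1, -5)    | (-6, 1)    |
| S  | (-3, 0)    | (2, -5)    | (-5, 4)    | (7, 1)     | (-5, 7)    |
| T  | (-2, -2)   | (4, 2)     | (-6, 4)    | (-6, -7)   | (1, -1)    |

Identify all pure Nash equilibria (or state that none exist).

There is no pure-strategy Nash equilibrium

A profile is a Nash equilibrium when each player is best-responding to the other.
Player A's best responses — vs P: P (payoff 2); vs Q: T (payoff 4); vs R: P (payoff 4); vs S: S (payoff 7); vs T: Q (payoff 7).
Player B's best responses — vs P: Q (payoff 7); vs Q: S (payoff 6); vs R: R (payoff 6); vs S: T (payoff 7); vs T: R (payoff 4).
No cell has both players best-responding. For instance, Player A's best reply to Q is T, but against T Player B prefers R over Q.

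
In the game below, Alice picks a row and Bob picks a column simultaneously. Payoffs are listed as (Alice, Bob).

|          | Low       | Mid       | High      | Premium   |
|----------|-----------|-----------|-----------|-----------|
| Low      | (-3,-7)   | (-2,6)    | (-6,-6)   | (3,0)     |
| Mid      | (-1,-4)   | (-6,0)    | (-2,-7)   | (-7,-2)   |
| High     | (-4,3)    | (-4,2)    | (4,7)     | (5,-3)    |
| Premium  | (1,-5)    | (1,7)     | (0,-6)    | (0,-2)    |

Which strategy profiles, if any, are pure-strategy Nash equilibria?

A profile is a Nash equilibrium when each player is best-responding to the other.
Alice's best responses — vs Low: Premium (payoff 1); vs Mid: Premium (payoff 1); vs High: High (payoff 4); vs Premium: High (payoff 5).
Bob's best responses — vs Low: Mid (payoff 6); vs Mid: Mid (payoff 0); vs High: High (payoff 7); vs Premium: Mid (payoff 7).
Mutual best responses occur at (High, High) and (Premium, Mid); at each, neither player gains by switching.

(High, High) and (Premium, Mid)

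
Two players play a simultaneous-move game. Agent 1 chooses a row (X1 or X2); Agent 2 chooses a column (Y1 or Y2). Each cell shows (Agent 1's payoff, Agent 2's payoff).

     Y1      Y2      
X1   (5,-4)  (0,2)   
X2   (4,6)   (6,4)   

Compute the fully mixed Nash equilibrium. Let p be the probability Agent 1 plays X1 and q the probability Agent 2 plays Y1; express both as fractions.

Each player's mixing probability is pinned down by making the *other* player indifferent.
Agent 2 indifferent between Y1 and Y2: p·(-4) + (1−p)·6 = p·2 + (1−p)·4 ⟹ 6 + (-10)p = 4 + (-2)p ⟹ p = 1/4.
Agent 1 indifferent between X1 and X2: q·5 + (1−q)·0 = q·4 + (1−q)·6 ⟹ 0 + 5q = 6 + (-2)q ⟹ q = 6/7.

p = 1/4, q = 6/7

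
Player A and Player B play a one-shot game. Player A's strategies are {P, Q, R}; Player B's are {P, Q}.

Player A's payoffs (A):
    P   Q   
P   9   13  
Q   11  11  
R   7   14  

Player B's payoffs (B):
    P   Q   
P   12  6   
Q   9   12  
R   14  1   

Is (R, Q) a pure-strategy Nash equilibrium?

No

Holding Player B at Q: Player A gets 14 from R, versus 13 from P, 11 from Q. No profitable deviation for Player A.
Holding Player A at R: Player B gets 1 from Q but could get 14 by switching to P. Player B has a profitable deviation.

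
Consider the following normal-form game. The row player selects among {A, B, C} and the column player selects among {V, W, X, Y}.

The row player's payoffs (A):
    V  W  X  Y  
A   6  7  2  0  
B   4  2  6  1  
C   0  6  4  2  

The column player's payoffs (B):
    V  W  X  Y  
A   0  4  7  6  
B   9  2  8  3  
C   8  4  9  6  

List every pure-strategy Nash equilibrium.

No pure-strategy Nash equilibrium

Check mutual best responses: a cell is a NE iff neither player can gain by unilaterally deviating.
The row player's best responses — vs V: A (payoff 6); vs W: A (payoff 7); vs X: B (payoff 6); vs Y: C (payoff 2).
The column player's best responses — vs A: X (payoff 7); vs B: V (payoff 9); vs C: X (payoff 9).
No cell has both players best-responding. For instance, the row player's best reply to Y is C, but against C the column player prefers X over Y.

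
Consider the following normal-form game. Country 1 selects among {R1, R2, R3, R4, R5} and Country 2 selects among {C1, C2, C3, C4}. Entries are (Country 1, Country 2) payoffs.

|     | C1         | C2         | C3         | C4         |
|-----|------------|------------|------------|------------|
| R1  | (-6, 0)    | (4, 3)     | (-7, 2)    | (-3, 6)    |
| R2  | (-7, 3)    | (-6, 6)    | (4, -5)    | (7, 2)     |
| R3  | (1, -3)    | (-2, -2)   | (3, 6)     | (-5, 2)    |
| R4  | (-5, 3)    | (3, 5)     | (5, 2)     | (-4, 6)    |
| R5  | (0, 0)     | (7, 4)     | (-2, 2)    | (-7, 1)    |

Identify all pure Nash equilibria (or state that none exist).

(R5, C2)

Check mutual best responses: a cell is a NE iff neither player can gain by unilaterally deviating.
Country 1's best responses — vs C1: R3 (payoff 1); vs C2: R5 (payoff 7); vs C3: R4 (payoff 5); vs C4: R2 (payoff 7).
Country 2's best responses — vs R1: C4 (payoff 6); vs R2: C2 (payoff 6); vs R3: C3 (payoff 6); vs R4: C4 (payoff 6); vs R5: C2 (payoff 4).
The only mutual best response is (R5, C2); neither player gains by switching there.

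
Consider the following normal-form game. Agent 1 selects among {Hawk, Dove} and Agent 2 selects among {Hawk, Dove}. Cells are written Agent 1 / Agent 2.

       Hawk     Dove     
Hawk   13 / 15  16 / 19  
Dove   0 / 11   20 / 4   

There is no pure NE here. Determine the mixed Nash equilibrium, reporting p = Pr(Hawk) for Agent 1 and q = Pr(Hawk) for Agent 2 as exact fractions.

In a mixed NE each player is indifferent between their pure strategies, so the opponent's mix sets the indifference.
Agent 2 indifferent between Hawk and Dove: p·15 + (1−p)·11 = p·19 + (1−p)·4 ⟹ 11 + 4p = 4 + 15p ⟹ p = 7/11.
Agent 1 indifferent between Hawk and Dove: q·13 + (1−q)·16 = q·0 + (1−q)·20 ⟹ 16 + (-3)q = 20 + (-20)q ⟹ q = 4/17.

p = 7/11, q = 4/17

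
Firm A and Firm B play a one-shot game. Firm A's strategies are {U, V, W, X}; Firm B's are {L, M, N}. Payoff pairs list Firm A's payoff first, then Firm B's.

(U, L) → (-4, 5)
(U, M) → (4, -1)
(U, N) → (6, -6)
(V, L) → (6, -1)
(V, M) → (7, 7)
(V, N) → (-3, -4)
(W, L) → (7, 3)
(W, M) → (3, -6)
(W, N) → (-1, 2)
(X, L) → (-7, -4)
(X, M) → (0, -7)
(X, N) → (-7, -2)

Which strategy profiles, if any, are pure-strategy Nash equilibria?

(V, M) and (W, L)

Check mutual best responses: a cell is a NE iff neither player can gain by unilaterally deviating.
Firm A's best responses — vs L: W (payoff 7); vs M: V (payoff 7); vs N: U (payoff 6).
Firm B's best responses — vs U: L (payoff 5); vs V: M (payoff 7); vs W: L (payoff 3); vs X: N (payoff -2).
Mutual best responses occur at (V, M) and (W, L); at each, neither player gains by switching.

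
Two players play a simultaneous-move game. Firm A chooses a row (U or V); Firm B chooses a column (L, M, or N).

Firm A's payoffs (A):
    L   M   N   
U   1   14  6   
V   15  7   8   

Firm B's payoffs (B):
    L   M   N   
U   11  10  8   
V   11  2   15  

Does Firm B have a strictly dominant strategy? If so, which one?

A strategy is strictly dominant if it gives Firm B a strictly higher payoff than every other strategy, against every choice by the opponent.
L is not dominant: against V, N gives 15 > 11.
M is not dominant: against U, L gives 11 > 10.
N is not dominant: against U, L gives 11 > 8.
No single strategy is best against every opponent action.

No strictly dominant strategy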